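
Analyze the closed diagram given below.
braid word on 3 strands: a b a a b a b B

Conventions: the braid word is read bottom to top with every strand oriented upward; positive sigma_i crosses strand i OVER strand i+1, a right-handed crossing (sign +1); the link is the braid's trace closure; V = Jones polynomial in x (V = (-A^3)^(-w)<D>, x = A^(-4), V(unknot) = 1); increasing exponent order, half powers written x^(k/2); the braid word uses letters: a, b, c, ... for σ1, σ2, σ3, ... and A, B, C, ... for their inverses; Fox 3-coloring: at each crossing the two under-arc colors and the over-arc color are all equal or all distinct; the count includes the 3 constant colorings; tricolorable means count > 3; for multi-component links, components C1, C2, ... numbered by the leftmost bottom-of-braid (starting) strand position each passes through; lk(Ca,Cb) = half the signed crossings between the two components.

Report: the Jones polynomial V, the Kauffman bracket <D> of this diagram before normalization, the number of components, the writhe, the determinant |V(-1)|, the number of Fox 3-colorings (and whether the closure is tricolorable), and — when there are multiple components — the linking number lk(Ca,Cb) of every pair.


Jones polynomial: V(x) = x^2 + x^4 + 2x^6
<D> = 2A^-6 + A^2 + A^10; writhe +6
components 3, writhe +6 (8 crossings)
linking number lk(C1,C2) = +1
lk(C1,C3): +1
lk(C2,C3) = +1
3-colorings: 3 of 3^8, det 4 — not tricolorable
note: |V(-1)| = 4: so not tricolorable, since 3 does not divide 4


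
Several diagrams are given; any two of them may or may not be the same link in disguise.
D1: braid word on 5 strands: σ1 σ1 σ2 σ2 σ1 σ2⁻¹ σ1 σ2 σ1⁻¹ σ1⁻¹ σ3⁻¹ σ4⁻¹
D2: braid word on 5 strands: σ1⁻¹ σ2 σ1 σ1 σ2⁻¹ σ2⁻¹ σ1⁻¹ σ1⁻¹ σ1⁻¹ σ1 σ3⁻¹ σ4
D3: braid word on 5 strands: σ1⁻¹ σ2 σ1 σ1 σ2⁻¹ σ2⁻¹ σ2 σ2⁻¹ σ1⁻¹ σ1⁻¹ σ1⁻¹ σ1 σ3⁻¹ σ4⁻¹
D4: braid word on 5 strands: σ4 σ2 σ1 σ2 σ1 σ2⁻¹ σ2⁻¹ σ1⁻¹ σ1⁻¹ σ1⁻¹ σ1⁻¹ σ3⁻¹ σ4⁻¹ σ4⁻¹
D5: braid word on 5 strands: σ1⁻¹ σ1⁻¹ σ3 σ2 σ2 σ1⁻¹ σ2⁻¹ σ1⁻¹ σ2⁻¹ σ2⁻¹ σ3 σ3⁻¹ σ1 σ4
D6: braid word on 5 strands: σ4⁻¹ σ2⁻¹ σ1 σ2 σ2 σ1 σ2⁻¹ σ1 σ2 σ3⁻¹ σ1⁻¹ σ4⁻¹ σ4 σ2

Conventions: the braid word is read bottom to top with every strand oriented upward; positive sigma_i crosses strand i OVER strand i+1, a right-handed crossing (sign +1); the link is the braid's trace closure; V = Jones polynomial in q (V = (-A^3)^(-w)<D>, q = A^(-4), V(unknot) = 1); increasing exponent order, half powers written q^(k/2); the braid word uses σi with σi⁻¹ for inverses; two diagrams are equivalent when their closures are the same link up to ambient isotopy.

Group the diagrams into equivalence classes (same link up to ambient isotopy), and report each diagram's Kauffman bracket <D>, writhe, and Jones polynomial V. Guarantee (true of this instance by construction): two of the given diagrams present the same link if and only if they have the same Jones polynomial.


classes: {D1, D6} | {D2, D3, D4} | {D5}
V(D1) = q - q^2 + 2q^3 - q^4 + q^5 - q^6  [12 crossings, <D> = -A^-18 + A^-14 - A^-10 + 2A^-6 - A^-2 + A^2, w = +2]
V(D2) = q^-5 - 2q^-4 + 2q^-3 - 2q^-2 + 2q^-1 - 1 + q  [12 crossings, <D> = A^-10 - A^-6 + 2A^-2 - 2A^2 + 2A^6 - 2A^10 + A^14, w = -2]
D3 (bracket A^-16 - A^-12 + 2A^-8 - 2A^-4 + 2 - 2A^4 + A^8; 14 crossings at w = -4): V = q^-5 - 2q^-4 + 2q^-3 - 2q^-2 + 2q^-1 - 1 + q
V(D4) = q^-5 - 2q^-4 + 2q^-3 - 2q^-2 + 2q^-1 - 1 + q  [14 crossings, <D> = A^-16 - A^-12 + 2A^-8 - 2A^-4 + 2 - 2A^4 + A^8, w = -4]
V(D5) = -q^-6 + q^-5 - q^-4 + 2q^-3 - q^-2 + q^-1  [14 crossings, <D> = A^-2 - A^2 + 2A^6 - A^10 + A^14 - A^18, w = -2]
D6 (bracket -A^-18 + A^-14 - A^-10 + 2A^-6 - A^-2 + A^2; 14 crossings at w = +2): V = q - q^2 + 2q^3 - q^4 + q^5 - q^6
note: comparing 6 Jones polynomials yields 3 groups


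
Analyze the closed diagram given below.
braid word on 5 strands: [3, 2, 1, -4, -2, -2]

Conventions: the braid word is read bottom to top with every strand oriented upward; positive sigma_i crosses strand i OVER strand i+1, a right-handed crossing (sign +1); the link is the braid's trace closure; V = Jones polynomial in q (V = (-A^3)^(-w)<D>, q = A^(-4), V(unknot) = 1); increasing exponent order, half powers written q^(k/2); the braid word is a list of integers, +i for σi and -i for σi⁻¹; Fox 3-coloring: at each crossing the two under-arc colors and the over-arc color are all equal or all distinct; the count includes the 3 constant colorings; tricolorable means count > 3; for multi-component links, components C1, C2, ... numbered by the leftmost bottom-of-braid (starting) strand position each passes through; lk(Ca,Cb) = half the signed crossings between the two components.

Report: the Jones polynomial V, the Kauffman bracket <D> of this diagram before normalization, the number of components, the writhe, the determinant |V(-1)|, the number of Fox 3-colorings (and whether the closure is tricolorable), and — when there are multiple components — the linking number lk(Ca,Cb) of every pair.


Jones polynomial: V(q) = 1
<D> = 1; writhe 0
components 1, writhe 0 (6 crossings)
3-colorings: 3 of 3^6, det 1 — not tricolorable
note: w = 0 (over 6 crossings) is diagram-only; (-A^3)^(0) removes it from V


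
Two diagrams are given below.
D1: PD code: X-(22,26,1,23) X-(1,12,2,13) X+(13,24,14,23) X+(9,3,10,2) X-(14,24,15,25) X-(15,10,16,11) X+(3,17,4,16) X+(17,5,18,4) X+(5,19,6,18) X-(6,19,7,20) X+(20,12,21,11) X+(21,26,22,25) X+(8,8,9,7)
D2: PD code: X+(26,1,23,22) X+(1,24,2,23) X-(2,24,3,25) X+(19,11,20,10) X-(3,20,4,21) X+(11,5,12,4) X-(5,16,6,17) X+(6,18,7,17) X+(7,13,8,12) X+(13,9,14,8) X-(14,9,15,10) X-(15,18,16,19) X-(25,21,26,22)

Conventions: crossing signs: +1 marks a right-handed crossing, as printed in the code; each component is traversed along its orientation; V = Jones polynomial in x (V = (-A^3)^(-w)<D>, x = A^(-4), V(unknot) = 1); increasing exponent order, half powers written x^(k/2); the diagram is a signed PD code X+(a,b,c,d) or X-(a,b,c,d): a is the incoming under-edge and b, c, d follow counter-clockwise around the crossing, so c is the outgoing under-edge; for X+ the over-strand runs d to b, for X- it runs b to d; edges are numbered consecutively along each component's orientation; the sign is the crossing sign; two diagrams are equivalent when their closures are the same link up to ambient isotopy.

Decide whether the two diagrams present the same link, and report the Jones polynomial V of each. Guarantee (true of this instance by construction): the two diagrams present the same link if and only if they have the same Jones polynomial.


equivalent: yes
D1 (bracket -A^-9 + A^-1 + A^3 + A^7; 13 crossings at w = +3): V = -x^(1/2) - x^(3/2) - x^(5/2) + x^(9/2)
D2 (bracket -A^-15 + A^-7 + A^-3 + A; 13 crossings at w = +1): V = -x^(1/2) - x^(3/2) - x^(5/2) + x^(9/2)
key observation: Reidemeister moves carry D1 (13 crossings) to D2 (13)


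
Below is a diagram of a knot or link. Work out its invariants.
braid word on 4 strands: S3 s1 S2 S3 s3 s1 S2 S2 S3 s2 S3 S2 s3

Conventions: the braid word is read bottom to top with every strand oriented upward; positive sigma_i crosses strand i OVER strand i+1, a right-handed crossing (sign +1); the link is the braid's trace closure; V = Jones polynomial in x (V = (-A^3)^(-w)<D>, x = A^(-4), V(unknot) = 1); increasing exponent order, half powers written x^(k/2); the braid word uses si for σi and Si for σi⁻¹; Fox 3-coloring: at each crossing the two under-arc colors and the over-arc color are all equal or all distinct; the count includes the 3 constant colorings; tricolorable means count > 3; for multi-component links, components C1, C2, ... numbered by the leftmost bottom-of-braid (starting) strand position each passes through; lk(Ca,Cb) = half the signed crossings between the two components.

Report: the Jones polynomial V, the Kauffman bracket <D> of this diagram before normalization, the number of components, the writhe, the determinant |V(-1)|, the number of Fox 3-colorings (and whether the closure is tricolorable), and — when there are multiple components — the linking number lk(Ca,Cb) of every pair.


V = x^-7 - 2x^-6 + 3x^-5 - 5x^-4 + 5x^-3 - 4x^-2 + 4x^-1 - 2 + x
<D> = -A^-13 + 2A^-9 - 4A^-5 + 4A^-1 - 5A^3 + 5A^7 - 3A^11 + 2A^15 - A^19 (w = -3)
1 component over 13 crossings, w = -3
9 Fox colorings among 3^13, |V(-1)| = 27: tricolorable
why: V spans 8 powers of x: at least 8 crossings in any diagram


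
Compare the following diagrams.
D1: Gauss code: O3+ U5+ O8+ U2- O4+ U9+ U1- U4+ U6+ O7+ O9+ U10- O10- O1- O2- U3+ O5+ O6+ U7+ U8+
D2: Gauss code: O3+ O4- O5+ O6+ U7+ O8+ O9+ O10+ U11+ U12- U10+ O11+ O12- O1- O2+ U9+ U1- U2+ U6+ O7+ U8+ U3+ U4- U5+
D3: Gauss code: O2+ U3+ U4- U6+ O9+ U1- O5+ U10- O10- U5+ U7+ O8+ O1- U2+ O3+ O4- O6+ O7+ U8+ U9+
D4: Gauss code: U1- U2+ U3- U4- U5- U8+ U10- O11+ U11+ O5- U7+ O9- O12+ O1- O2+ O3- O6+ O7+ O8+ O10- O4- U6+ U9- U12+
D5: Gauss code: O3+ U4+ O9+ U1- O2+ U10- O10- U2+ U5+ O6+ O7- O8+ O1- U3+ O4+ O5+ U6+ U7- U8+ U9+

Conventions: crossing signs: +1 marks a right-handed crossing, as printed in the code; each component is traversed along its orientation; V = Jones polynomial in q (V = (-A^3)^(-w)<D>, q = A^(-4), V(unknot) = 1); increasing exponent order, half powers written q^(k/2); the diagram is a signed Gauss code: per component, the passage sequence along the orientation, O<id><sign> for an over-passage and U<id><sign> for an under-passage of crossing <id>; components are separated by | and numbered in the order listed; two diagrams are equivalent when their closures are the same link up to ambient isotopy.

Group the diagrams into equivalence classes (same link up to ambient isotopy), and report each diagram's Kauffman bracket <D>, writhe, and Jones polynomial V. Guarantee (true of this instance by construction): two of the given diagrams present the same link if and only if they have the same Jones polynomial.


classes: {D1, D3, D5} | {D2} | {D4}
V(D1) = q - q^2 + 2q^3 - q^4 + q^5 - q^6  [10 crossings, <D> = -A^-12 + A^-8 - A^-4 + 2 - A^4 + A^8, w = +4]
D2 (bracket -A^2 + A^6 + A^14; 12 crossings at w = +6): V = q + q^3 - q^4
V(D3) = q - q^2 + 2q^3 - q^4 + q^5 - q^6  [10 crossings, <D> = -A^-12 + A^-8 - A^-4 + 2 - A^4 + A^8, w = +4]
V(D4) = 1  (w 0, c 12, <D> = 1)
V(D5) = q - q^2 + 2q^3 - q^4 + q^5 - q^6  [10 crossings, <D> = -A^-12 + A^-8 - A^-4 + 2 - A^4 + A^8, w = +4]
insight: V(q) takes 3 values over 5 diagrams, fixing the grouping


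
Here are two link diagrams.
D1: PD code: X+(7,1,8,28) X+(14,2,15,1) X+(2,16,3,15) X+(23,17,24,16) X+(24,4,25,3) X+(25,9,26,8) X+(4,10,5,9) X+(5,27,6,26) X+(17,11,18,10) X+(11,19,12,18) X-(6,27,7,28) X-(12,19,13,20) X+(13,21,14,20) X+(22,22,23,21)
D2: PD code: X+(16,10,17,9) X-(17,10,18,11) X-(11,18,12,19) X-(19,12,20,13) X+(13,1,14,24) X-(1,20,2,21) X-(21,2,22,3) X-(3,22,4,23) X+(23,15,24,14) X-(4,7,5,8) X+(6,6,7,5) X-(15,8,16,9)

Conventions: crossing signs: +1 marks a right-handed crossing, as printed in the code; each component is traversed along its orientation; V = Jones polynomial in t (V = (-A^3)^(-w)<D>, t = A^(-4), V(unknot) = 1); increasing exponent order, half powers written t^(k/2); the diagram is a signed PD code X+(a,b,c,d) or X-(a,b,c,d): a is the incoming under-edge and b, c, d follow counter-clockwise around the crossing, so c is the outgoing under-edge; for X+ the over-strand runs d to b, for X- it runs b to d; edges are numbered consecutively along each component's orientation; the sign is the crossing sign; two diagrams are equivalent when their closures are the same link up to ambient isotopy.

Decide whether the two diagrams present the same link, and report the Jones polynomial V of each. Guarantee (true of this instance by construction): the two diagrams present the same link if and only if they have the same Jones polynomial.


equivalent: no
V(D1) = t^3 + t^5 - t^8  (w +10, c 14, <D> = -A^-2 + A^10 + A^18)
V(D2) = t^-8 - 2t^-7 + 3t^-6 - 4t^-5 + 3t^-4 - 3t^-3 + 3t^-2 - t^-1 + 1  [12 crossings, <D> = A^-12 - A^-8 + 3A^-4 - 3 + 3A^4 - 4A^8 + 3A^12 - 2A^16 + A^20, w = -4]
key observation: comparing 2 Jones polynomials yields 2 groups


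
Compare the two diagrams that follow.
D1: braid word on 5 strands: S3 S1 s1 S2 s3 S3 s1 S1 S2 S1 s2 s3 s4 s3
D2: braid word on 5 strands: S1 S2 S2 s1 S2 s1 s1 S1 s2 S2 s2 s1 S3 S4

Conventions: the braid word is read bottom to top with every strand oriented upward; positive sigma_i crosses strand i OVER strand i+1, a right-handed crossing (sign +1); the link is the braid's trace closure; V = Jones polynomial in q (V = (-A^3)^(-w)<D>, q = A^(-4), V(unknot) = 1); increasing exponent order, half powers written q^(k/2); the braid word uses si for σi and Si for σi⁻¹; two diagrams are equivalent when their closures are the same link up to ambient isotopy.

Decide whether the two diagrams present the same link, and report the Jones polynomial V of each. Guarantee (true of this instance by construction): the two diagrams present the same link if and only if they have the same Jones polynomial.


equivalent: no
V(D1) = 1  (w 0, c 14, <D> = 1)
V(D2) = q^-2 - q^-1 + 1 - q + q^2  (w -2, c 14, <D> = A^-14 - A^-10 + A^-6 - A^-2 + A^2)
why: 2 classes among 2 diagrams; unequal V(q) rules out equality


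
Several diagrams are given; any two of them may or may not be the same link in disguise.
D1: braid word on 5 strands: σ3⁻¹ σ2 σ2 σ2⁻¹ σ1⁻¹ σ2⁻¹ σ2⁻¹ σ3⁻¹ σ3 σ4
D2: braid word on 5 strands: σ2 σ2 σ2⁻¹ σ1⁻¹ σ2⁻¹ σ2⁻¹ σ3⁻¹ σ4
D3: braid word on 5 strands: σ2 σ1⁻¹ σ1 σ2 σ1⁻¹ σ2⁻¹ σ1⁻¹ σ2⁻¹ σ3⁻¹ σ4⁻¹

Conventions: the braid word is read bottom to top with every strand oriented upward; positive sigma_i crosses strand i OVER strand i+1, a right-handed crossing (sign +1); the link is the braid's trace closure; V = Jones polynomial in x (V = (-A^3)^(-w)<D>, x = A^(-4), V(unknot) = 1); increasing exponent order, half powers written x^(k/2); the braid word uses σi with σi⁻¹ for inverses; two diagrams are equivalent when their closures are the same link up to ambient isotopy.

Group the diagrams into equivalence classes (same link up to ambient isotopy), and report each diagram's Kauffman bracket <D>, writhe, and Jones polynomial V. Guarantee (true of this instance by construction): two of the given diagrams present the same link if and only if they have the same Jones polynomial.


classes: {D1, D2, D3}
V(D1) = 1  [10 crossings, <D> = A^-6, w = -2]
V(D2) = 1  (w -2, c 8, <D> = A^-6)
V(D3) = 1  [10 crossings, <D> = A^-12, w = -4]
note: one V(x) for all 3 diagrams — one class (guaranteed)


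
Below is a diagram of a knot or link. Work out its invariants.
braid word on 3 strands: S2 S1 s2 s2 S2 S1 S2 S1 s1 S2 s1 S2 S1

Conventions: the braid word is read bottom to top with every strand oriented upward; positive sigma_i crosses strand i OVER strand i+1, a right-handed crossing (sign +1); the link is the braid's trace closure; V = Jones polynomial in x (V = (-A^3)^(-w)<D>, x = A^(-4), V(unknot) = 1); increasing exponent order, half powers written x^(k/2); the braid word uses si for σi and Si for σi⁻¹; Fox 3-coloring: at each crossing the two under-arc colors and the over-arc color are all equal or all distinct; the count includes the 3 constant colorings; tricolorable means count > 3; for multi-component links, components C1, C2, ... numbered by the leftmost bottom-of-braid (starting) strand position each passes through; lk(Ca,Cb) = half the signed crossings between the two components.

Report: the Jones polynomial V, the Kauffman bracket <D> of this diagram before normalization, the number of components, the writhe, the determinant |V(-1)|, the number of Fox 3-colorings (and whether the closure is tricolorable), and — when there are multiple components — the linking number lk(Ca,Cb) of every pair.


V = -x^(-15/2) + 2x^(-13/2) - 2x^(-11/2) + 2x^(-9/2) - 3x^(-7/2) + x^(-5/2) - x^(-3/2)
<D> = A^-9 - A^-5 + 3A^-1 - 2A^3 + 2A^7 - 2A^11 + A^15 (w = -5)
2 components over 13 crossings, w = -5
lk(C1,C2): -2
9 Fox colorings among 3^13, |V(-1)| = 12: tricolorable
why: |V(-1)| = 12: so tricolorable, since 3 divides 12


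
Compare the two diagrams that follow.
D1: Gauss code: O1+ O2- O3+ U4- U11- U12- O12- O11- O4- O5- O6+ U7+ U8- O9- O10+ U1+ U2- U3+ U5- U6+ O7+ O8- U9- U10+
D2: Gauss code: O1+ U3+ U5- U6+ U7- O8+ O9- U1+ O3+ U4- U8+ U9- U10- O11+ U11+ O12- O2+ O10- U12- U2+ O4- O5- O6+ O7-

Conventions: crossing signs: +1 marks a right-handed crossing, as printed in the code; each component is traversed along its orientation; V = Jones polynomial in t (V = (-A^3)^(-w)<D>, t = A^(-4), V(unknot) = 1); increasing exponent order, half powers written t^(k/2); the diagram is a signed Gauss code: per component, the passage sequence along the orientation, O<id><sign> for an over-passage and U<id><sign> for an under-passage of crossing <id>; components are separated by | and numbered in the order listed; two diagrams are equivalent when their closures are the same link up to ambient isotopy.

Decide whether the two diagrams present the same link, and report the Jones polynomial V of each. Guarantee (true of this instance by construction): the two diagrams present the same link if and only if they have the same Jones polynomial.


equivalent: yes
D1 (bracket A^-6; 12 crossings at w = -2): V = 1
V(D2) = 1  (w 0, c 12, <D> = 1)
key observation: all 2 diagrams share one V(t), hence one class


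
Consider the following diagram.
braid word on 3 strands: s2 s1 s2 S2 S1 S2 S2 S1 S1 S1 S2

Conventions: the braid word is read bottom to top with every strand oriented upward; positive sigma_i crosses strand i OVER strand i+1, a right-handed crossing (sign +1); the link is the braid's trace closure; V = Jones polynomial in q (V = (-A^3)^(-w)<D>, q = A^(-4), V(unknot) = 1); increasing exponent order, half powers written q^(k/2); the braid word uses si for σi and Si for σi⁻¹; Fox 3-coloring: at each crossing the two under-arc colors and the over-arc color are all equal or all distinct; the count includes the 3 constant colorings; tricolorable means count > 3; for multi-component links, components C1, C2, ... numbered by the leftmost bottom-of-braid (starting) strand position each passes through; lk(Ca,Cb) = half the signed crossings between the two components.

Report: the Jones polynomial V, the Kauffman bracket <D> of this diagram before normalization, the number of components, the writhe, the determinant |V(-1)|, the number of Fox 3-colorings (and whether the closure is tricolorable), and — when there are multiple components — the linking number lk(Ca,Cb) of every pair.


V(q) = q^(-13/2) - q^(-11/2) + q^(-9/2) - 2q^(-7/2) - q^(-3/2)
bracket: A^-9 + 2A^-1 - A^3 + A^7 - A^11, w = -5
2 components, writhe -5, over 11 crossings
lk(C1,C2) = -1
det 6, colorings 9 of 3^11 — tricolorable
observation: det 6 = |V(-1)|; divisible by 3, so tricolorable


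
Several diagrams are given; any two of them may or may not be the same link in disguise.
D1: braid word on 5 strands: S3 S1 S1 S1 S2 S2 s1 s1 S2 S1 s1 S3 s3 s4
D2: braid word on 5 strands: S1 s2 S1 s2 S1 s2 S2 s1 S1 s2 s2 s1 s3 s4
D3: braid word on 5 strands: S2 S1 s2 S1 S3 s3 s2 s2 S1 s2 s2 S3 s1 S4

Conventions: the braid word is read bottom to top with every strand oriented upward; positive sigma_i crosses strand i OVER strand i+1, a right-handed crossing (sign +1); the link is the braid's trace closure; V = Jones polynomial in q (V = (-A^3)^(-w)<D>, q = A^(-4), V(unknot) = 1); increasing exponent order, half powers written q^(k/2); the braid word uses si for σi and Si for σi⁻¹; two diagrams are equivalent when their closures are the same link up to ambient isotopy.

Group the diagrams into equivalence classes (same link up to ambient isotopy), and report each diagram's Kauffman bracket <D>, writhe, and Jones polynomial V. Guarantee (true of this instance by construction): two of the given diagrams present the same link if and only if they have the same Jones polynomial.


equivalence classes: {D1} | {D2} | {D3}
D1 (bracket 2A^-8 - 2A^-4 + 3 - 3A^4 + 2A^8 - 2A^12 + A^16; 14 crossings at w = -4): V = q^-7 - 2q^-6 + 2q^-5 - 3q^-4 + 3q^-3 - 2q^-2 + 2q^-1
D2 (bracket A^-8 - 2A^-4 + 2 - 2A^4 + 2A^8 - A^12 + A^16; 14 crossings at w = +4): V = q^-1 - 1 + 2q - 2q^2 + 2q^3 - 2q^4 + q^5
V(D3) = -q^-2 + 3q^-1 - 4 + 6q - 6q^2 + 6q^3 - 5q^4 + 3q^5 - q^6  [14 crossings, <D> = -A^-24 + 3A^-20 - 5A^-16 + 6A^-12 - 6A^-8 + 6A^-4 - 4 + 3A^4 - A^8, w = 0]
key observation: 3 values of V(q) split the 3 diagrams


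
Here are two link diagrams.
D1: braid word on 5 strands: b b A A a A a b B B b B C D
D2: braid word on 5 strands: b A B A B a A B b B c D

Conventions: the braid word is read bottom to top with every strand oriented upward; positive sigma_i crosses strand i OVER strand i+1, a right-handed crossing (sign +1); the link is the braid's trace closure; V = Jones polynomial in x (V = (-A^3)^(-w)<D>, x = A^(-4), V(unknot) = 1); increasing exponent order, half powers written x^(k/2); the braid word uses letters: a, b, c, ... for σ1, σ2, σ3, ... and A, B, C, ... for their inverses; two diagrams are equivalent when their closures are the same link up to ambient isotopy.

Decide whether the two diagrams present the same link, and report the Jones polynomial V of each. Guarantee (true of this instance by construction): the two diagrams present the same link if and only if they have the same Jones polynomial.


equivalent: no
D1 (bracket A^-6; 14 crossings at w = -2): V = 1
V(D2) = -x^-4 + x^-3 + x^-1  (w -4, c 12, <D> = A^-8 + 1 - A^4)
key observation: comparing 2 Jones polynomials yields 2 groups


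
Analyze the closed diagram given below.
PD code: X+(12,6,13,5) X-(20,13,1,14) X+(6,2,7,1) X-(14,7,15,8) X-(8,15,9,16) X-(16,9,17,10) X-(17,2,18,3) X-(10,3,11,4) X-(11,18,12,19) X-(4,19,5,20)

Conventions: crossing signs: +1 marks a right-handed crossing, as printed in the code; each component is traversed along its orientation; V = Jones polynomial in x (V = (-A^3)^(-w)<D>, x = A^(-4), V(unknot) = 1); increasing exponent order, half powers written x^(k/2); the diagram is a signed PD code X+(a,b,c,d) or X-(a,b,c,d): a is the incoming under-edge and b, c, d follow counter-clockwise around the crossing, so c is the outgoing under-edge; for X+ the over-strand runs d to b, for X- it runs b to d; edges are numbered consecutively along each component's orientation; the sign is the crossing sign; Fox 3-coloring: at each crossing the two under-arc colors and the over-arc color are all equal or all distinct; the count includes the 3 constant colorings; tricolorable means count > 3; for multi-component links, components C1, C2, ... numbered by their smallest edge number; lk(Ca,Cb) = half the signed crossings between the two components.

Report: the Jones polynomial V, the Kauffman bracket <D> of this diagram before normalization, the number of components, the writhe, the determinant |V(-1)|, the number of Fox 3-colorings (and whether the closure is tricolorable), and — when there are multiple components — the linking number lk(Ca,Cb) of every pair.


Jones polynomial: V(x) = -x^-9 + 2x^-8 - 3x^-7 + 3x^-6 - 3x^-5 + 3x^-4 - x^-3 + x^-2
<D> = A^-10 - A^-6 + 3A^-2 - 3A^2 + 3A^6 - 3A^10 + 2A^14 - A^18; writhe -6
components 1, writhe -6 (10 crossings)
3-colorings: 3 of 3^10, det 17 — not tricolorable
note: w = -6 (over 10 crossings) is diagram-only; (-A^3)^(6) removes it from V


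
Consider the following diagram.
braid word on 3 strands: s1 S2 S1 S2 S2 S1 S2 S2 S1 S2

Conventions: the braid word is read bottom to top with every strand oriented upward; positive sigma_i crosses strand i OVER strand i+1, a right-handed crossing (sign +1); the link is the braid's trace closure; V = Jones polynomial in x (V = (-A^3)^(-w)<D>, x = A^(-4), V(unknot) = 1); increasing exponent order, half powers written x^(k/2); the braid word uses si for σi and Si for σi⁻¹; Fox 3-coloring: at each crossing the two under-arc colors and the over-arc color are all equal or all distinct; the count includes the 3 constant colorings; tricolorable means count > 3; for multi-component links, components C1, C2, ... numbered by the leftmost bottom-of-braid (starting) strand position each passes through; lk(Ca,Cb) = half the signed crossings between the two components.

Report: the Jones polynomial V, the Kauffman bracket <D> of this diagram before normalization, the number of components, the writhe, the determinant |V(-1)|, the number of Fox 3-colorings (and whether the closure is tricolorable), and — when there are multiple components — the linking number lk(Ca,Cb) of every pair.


V = -x^-8 + x^-5 + x^-3
<D> = A^-12 + A^-4 - A^8 (w = -8)
1 component over 10 crossings, w = -8
9 Fox colorings among 3^10, |V(-1)| = 3: tricolorable
why: w = -8 (over 10 crossings) is diagram-only; (-A^3)^(8) removes it from V


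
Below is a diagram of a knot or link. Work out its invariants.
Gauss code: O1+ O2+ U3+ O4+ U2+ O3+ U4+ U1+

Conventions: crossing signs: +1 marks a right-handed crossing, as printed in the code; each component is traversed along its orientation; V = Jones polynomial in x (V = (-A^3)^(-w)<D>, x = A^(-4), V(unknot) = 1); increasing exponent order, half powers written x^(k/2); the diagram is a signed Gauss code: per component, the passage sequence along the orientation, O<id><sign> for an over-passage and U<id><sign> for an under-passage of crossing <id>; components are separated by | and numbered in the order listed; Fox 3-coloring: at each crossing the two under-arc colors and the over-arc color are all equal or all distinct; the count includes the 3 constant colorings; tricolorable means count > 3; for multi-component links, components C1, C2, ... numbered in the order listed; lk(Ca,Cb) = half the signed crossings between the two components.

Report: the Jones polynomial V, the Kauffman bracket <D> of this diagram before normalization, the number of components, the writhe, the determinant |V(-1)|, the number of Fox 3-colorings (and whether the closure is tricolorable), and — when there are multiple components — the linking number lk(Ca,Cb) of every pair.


V = x + x^3 - x^4
<D> = -A^-4 + 1 + A^8 (w = +4)
1 component over 4 crossings, w = +4
9 Fox colorings among 3^4, |V(-1)| = 3: tricolorable
why: |V(-1)| = 3: so tricolorable, since 3 divides 3


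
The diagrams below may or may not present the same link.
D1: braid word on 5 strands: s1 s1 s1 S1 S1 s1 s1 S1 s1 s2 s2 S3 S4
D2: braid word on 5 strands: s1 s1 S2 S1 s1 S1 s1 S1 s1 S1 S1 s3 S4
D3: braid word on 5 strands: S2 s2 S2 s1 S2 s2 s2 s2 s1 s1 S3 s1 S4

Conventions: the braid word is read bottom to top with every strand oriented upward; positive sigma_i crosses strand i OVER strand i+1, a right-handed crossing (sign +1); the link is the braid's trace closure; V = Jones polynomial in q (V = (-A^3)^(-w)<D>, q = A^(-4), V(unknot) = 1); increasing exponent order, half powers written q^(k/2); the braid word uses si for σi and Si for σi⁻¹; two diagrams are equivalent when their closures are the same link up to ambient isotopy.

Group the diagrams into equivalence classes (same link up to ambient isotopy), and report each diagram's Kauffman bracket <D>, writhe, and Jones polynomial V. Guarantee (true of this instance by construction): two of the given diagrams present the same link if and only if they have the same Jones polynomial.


grouping into links: {D1} | {D2} | {D3}
V(D1) = -q^(3/2) - 2q^(7/2) + q^(9/2) - q^(11/2) + q^(13/2)  (w +3, c 13, <D> = -A^-17 + A^-13 - A^-9 + 2A^-5 + A^3)
V(D2) = -q^(-1/2) - q^(1/2)  [13 crossings, <D> = A^-5 + A^-1, w = -1]
V(D3) = -q^(3/2) + q^(5/2) - 2q^(7/2) + 2q^(9/2) - 2q^(11/2) + q^(13/2) - q^(15/2)  [13 crossings, <D> = A^-21 - A^-17 + 2A^-13 - 2A^-9 + 2A^-5 - A^-1 + A^3, w = +3]
why: 3 values of V(q) split the 3 diagrams


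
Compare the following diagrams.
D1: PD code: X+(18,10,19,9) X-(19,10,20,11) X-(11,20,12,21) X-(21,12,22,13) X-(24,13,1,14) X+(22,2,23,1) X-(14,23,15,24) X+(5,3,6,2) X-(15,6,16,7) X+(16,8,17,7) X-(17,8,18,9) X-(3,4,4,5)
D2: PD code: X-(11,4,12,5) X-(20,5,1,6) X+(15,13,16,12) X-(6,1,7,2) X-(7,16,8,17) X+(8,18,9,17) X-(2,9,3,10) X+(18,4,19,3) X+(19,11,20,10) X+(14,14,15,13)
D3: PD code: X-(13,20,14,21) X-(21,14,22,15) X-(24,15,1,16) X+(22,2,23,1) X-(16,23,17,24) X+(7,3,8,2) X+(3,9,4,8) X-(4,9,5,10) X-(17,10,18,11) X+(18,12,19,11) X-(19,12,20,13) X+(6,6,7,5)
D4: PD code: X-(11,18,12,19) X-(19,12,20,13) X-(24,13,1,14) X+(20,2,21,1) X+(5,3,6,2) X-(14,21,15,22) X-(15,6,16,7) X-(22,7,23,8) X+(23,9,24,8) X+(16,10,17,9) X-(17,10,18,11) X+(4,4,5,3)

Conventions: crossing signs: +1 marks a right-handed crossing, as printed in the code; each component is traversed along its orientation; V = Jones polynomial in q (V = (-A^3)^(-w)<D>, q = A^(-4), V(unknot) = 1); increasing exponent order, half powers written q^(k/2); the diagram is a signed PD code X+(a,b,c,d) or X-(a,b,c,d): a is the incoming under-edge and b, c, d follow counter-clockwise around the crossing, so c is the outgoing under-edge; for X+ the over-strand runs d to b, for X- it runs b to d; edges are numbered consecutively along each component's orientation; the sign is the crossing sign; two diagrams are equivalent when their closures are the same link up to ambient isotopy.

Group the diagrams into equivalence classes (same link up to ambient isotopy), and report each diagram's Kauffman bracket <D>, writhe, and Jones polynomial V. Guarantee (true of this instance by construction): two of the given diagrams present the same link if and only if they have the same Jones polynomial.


grouping into links: {D1, D3, D4} | {D2}
V(D1) = -q^-6 + q^-5 - q^-4 + 2q^-3 - q^-2 + q^-1  (w -4, c 12, <D> = A^-8 - A^-4 + 2 - A^4 + A^8 - A^12)
V(D2) = -q^-4 + q^-3 + q^-1  (w 0, c 10, <D> = A^4 + A^12 - A^16)
V(D3) = -q^-6 + q^-5 - q^-4 + 2q^-3 - q^-2 + q^-1  (w -2, c 12, <D> = A^-2 - A^2 + 2A^6 - A^10 + A^14 - A^18)
D4 (bracket A^-2 - A^2 + 2A^6 - A^10 + A^14 - A^18; 12 crossings at w = -2): V = -q^-6 + q^-5 - q^-4 + 2q^-3 - q^-2 + q^-1
key observation: V(q) takes 2 values over 4 diagrams, fixing the grouping


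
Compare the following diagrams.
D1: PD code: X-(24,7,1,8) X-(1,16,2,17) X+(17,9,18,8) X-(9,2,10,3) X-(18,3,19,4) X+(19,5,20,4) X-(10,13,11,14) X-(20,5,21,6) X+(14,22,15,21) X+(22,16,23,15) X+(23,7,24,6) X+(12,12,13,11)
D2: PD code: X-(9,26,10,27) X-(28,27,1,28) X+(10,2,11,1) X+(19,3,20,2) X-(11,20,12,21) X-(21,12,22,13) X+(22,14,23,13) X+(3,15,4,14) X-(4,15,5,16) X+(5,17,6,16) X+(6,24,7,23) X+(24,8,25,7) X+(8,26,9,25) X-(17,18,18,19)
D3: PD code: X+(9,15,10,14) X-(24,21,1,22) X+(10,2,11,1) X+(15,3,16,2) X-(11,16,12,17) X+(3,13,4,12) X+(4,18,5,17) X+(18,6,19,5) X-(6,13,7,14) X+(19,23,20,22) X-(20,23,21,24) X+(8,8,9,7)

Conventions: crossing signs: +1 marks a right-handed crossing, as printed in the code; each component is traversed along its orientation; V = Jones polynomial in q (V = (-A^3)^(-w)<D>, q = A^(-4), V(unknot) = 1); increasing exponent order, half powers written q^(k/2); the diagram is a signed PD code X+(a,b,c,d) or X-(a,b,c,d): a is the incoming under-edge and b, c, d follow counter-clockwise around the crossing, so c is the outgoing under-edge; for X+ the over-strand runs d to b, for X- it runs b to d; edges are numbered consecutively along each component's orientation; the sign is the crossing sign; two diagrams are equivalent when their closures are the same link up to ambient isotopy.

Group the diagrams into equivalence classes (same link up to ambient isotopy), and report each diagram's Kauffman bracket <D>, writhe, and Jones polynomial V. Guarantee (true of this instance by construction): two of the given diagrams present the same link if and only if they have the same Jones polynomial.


grouping into links: {D1} | {D2, D3}
V(D1) = 1  (w 0, c 12, <D> = 1)
V(D2) = q - q^2 + 2q^3 - q^4 + q^5 - q^6  (w +2, c 14, <D> = -A^-18 + A^-14 - A^-10 + 2A^-6 - A^-2 + A^2)
V(D3) = q - q^2 + 2q^3 - q^4 + q^5 - q^6  (w +4, c 12, <D> = -A^-12 + A^-8 - A^-4 + 2 - A^4 + A^8)
key observation: 2 values of V(q) split the 3 diagrams


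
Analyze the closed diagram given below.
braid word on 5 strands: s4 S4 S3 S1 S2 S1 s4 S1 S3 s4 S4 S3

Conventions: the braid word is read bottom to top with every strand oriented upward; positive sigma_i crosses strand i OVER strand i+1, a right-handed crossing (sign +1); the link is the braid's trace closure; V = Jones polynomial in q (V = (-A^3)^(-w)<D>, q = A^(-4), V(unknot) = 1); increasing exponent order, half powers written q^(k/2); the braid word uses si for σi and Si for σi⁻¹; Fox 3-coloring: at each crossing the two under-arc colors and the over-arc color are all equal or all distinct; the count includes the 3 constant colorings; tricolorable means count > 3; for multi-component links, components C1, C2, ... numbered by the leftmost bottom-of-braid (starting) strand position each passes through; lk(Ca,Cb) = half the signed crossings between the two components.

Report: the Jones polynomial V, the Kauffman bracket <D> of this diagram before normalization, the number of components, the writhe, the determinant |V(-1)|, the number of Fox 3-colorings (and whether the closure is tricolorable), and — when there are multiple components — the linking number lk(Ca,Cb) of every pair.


V = q^-8 - 2q^-7 + q^-6 - 2q^-5 + 2q^-4 + q^-2
<D> = A^-10 + 2A^-2 - 2A^2 + A^6 - 2A^10 + A^14 (w = -6)
1 component over 12 crossings, w = -6
27 Fox colorings among 3^12, |V(-1)| = 9: tricolorable
why: the span of V is 6, forcing >= 6 crossings in any diagram


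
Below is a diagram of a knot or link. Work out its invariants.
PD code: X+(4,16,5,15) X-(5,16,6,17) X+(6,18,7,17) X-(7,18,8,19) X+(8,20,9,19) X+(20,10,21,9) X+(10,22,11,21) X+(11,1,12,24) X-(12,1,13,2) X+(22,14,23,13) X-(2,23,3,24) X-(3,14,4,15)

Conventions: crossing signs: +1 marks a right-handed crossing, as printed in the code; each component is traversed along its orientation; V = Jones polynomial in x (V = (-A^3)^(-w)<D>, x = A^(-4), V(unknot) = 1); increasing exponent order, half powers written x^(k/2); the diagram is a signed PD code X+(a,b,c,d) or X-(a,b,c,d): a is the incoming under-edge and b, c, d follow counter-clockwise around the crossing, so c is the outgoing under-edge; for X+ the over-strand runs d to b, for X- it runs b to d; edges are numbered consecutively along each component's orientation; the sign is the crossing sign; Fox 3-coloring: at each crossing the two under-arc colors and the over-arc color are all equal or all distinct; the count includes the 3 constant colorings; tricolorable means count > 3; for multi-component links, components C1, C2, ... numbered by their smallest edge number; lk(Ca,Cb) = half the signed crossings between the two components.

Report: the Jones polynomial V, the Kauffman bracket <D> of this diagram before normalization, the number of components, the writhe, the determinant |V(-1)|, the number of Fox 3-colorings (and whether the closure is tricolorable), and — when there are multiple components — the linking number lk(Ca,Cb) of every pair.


V(x) = x + x^3 - x^4
bracket: -A^-10 + A^-6 + A^2, w = +2
1 component, writhe +2, over 12 crossings
det 3, colorings 9 of 3^12 — tricolorable
observation: the span of V is 3, forcing >= 3 crossings in any diagram


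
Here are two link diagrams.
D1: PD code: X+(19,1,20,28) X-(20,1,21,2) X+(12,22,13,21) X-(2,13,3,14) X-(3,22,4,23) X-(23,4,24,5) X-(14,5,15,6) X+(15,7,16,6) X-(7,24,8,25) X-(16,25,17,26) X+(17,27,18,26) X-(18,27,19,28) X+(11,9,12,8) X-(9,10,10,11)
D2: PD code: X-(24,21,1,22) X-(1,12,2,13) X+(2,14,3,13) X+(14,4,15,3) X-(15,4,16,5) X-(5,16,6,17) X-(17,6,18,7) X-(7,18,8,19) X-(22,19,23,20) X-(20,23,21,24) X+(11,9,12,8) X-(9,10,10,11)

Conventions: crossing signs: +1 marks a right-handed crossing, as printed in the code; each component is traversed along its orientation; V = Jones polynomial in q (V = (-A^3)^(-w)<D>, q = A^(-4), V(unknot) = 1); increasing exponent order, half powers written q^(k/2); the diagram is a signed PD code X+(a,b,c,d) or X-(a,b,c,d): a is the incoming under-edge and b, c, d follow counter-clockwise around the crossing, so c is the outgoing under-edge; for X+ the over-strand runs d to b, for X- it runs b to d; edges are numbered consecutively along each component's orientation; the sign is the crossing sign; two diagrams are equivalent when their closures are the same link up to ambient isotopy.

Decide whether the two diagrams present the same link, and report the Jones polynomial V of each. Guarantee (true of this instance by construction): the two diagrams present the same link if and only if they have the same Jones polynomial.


same link: no
V(D1) = -q^-6 + q^-5 - q^-4 + 2q^-3 - q^-2 + q^-1  [14 crossings, <D> = A^-8 - A^-4 + 2 - A^4 + A^8 - A^12, w = -4]
V(D2) = q^-8 - 2q^-7 + q^-6 - 2q^-5 + 2q^-4 + q^-2  (w -6, c 12, <D> = A^-10 + 2A^-2 - 2A^2 + A^6 - 2A^10 + A^14)
note: 2 classes among 2 diagrams; unequal V(q) rules out equality


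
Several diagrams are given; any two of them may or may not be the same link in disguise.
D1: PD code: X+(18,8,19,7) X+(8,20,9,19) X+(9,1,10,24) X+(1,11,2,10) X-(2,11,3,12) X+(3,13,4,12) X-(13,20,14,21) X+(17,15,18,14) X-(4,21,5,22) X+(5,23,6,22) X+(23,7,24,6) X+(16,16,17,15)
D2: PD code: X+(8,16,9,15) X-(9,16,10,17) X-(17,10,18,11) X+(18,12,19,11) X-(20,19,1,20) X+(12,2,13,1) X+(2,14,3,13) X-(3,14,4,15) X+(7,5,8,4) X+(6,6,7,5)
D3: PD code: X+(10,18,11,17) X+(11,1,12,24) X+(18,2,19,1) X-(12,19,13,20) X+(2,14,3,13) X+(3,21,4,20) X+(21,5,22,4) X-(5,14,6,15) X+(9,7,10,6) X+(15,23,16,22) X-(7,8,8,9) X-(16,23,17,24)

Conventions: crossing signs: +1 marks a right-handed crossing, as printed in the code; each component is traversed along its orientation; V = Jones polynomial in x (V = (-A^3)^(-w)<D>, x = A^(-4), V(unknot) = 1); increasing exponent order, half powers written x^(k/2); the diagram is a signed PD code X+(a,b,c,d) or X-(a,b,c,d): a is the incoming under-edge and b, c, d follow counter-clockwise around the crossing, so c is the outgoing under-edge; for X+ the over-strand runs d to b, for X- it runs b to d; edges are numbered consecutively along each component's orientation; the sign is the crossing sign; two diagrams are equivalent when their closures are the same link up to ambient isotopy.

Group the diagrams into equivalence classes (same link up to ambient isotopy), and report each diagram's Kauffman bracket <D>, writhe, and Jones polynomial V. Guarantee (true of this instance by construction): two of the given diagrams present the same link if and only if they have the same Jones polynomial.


classes: {D1, D3} | {D2}
V(D1) = x - x^2 + 2x^3 - x^4 + x^5 - x^6  [12 crossings, <D> = -A^-6 + A^-2 - A^2 + 2A^6 - A^10 + A^14, w = +6]
D2 (bracket A^6; 10 crossings at w = +2): V = 1
D3 (bracket -A^-12 + A^-8 - A^-4 + 2 - A^4 + A^8; 12 crossings at w = +4): V = x - x^2 + 2x^3 - x^4 + x^5 - x^6
note: comparing 3 Jones polynomials yields 2 groups


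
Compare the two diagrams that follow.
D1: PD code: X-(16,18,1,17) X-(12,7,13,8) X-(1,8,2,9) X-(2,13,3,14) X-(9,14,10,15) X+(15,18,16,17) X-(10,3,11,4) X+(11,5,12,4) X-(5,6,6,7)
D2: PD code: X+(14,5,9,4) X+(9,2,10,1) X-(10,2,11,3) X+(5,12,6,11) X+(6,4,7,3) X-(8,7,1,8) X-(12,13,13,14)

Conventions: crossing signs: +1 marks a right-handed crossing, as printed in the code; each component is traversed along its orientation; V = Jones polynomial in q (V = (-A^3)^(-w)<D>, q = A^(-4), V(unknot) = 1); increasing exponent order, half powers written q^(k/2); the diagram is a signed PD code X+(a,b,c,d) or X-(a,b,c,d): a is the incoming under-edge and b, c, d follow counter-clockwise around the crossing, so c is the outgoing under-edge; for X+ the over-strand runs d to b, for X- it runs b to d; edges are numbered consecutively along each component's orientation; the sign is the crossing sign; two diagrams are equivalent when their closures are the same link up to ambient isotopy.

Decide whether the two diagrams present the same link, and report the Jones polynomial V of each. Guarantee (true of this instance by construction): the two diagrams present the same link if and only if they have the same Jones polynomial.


same link: no
V(D1) = q^(-9/2) - q^(-5/2) - q^(-3/2) - q^(-1/2)  [9 crossings, <D> = A^-13 + A^-9 + A^-5 - A^3, w = -5]
V(D2) = -q^(1/2) - q^(5/2)  (w +1, c 7, <D> = A^-7 + A)
note: 2 values of V(q) split the 2 diagrams
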